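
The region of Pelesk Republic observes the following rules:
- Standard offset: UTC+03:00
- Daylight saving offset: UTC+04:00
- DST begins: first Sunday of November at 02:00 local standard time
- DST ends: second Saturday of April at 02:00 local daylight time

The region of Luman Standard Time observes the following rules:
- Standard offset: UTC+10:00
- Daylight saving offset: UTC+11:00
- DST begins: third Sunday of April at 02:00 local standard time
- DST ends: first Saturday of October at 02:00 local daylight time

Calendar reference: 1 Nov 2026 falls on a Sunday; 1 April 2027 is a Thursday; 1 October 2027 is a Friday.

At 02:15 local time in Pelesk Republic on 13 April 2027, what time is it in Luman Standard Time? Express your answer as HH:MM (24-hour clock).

1 November 2026 is a Sunday, so the first Sunday is November 1.
1 April 2027 is a Thursday, so the first Saturday is April 3 and the second is April 10.
Daylight saving runs 1 November 2026 – 10 April 2027; 13 April 2027 is outside that window, so Pelesk Republic is on standard time at UTC+03:00.
02:15 Pelesk Republic − 3h = 23:15 UTC (rolling into the previous day, 12 April 2027).
1 April 2027 is a Thursday, so the first Sunday is April 4 and the third is April 18.
1 October 2027 is a Friday, so the first Saturday is October 2.
At the standard offset (UTC+10:00), 23:15 UTC + 10h = 09:15 Luman Standard Time standard time (rolling into the next day, 13 April 2027).
Daylight saving runs 18 April – 2 October; the standard-time date in Luman Standard Time, 13 April 2027, is outside that window, so Luman Standard Time is on standard time at UTC+10:00.
23:15 UTC + 10h = 09:15 Luman Standard Time (rolling into the next day, 13 April 2027).

09:15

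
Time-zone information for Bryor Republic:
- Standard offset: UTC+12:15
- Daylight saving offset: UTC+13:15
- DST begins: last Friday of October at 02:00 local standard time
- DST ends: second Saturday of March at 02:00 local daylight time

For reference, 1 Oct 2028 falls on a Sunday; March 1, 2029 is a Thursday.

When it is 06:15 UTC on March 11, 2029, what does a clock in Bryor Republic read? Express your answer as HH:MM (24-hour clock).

1 October 2028 is a Sunday, so Fridays fall on 6, 13, 20, 27; the last is October 27.
1 March 2029 is a Thursday, so the first Saturday is March 3 and the second is March 10.
At the standard offset (UTC+12:15), 06:15 UTC + 12h15m = 18:30 Bryor Republic standard time.
The standard-time date in Bryor Republic, March 11, 2029, does not fall between 27 October 2028 and 10 March 2029, so daylight saving is not in effect and Bryor Republic is at UTC+12:15.
06:15 UTC + 12h15m = 18:30 local.

18:30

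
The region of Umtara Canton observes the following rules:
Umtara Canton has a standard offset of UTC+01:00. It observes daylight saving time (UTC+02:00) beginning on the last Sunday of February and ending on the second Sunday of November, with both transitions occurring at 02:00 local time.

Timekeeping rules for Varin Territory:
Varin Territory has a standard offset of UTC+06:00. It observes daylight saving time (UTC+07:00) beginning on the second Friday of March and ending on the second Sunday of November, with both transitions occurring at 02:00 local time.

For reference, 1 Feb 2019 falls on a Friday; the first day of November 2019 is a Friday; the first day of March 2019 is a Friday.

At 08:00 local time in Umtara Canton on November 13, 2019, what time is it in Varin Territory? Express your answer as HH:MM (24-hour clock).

13:00

1 February 2019 is a Friday, so Sundays fall on 3, 10, 17, 24; the last is February 24.
1 November 2019 is a Friday, so the first Sunday is November 3 and the second is November 10.
November 13, 2019 does not fall between 24 February and 10 November, so daylight saving is not in effect and Umtara Canton is at UTC+01:00.
08:00 Umtara Canton − 1h = 07:00 UTC.
1 March 2019 is a Friday, so the first Friday is March 1 and the second is March 8.
1 November 2019 is a Friday, so the first Sunday is November 3 and the second is November 10.
At the standard offset (UTC+06:00), 07:00 UTC + 6h = 13:00 Varin Territory standard time.
The standard-time date in Varin Territory, November 13, 2019, does not fall between 8 March and 10 November, so daylight saving is not in effect and Varin Territory is at UTC+06:00.
07:00 UTC + 6h = 13:00 Varin Territory.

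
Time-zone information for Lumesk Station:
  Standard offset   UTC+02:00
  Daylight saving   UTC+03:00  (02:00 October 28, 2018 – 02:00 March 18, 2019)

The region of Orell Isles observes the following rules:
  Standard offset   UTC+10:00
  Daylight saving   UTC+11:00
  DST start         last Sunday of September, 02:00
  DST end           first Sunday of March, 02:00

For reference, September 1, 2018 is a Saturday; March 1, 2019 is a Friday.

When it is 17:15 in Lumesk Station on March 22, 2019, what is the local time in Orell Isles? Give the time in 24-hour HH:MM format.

Daylight saving runs 28 October 2018 – 18 March 2019; March 22, 2019 is outside that window, so Lumesk Station is on standard time at UTC+02:00.
17:15 Lumesk Station − 2h = 15:15 UTC.
1 September 2018 is a Saturday, so Sundays fall on 2, 9, 16, 23, 30; the last is September 30.
1 March 2019 is a Friday, so the first Sunday is March 3.
At the standard offset (UTC+10:00), 15:15 UTC + 10h = 01:15 Orell Isles standard time (rolling into the next day, 23 March 2019).
Daylight saving runs 30 September 2018 – 3 March 2019; the standard-time date in Orell Isles, March 23, 2019, is outside that window, so Orell Isles is on standard time at UTC+10:00.
15:15 UTC + 10h = 01:15 Orell Isles (rolling into the next day, 23 March 2019).

01:15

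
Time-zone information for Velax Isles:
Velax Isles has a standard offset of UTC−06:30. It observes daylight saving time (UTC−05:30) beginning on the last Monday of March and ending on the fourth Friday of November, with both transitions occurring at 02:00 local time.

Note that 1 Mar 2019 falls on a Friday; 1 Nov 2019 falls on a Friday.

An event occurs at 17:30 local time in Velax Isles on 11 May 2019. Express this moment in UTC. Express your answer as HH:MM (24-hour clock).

23:00

1 March 2019 is a Friday, so Mondays fall on 4, 11, 18, 25; the last is March 25.
1 November 2019 is a Friday, so the first Friday is November 1 and the fourth is November 22.
11 May 2019 falls between 25 March and 22 November, so daylight saving is in effect and Velax Isles is at UTC−05:30.
17:30 local + 5h30m = 23:00 UTC.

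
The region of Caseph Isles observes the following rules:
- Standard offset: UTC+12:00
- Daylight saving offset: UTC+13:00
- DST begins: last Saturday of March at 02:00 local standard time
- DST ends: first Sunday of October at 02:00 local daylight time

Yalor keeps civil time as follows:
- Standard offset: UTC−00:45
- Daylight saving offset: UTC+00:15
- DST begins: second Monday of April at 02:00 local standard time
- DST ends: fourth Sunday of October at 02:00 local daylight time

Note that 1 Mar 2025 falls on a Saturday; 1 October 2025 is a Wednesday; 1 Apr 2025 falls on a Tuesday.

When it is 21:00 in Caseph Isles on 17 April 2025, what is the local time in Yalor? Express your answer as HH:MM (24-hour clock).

08:15

1 March 2025 is a Saturday, so Saturdays fall on 1, 8, 15, 22, 29; the last is March 29.
1 October 2025 is a Wednesday, so the first Sunday is October 5.
Daylight saving runs 29 March – 5 October; 17 April 2025 is inside that window, so Caseph Isles is at UTC+13:00.
21:00 Caseph Isles − 13h = 08:00 UTC.
1 April 2025 is a Tuesday, so the first Monday is April 7 and the second is April 14.
1 October 2025 is a Wednesday, so the first Sunday is October 5 and the fourth is October 26.
At the standard offset (UTC−00:45), 08:00 UTC − 0h45m = 07:15 Yalor standard time.
The standard-time date in Yalor, 17 April 2025, falls between 14 April and 26 October, so daylight saving is in effect and Yalor is at UTC+00:15.
08:00 UTC + 0h15m = 08:15 Yalor.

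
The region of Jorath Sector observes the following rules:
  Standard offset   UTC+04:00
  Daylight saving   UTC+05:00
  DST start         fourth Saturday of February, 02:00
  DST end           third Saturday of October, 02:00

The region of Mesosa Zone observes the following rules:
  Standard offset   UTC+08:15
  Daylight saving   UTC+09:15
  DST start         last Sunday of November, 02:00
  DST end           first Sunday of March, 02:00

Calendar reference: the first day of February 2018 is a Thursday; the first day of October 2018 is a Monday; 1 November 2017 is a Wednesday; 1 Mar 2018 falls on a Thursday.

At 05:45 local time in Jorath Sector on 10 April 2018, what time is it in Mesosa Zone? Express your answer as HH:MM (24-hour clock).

09:00

1 February 2018 is a Thursday, so the first Saturday is February 3 and the fourth is February 24.
1 October 2018 is a Monday, so the first Saturday is October 6 and the third is October 20.
Daylight saving runs 24 February – 20 October; 10 April 2018 is inside that window, so Jorath Sector is at UTC+05:00.
05:45 Jorath Sector − 5h = 00:45 UTC.
1 November 2017 is a Wednesday, so Sundays fall on 5, 12, 19, 26; the last is November 26.
1 March 2018 is a Thursday, so the first Sunday is March 4.
At the standard offset (UTC+08:15), 00:45 UTC + 8h15m = 09:00 Mesosa Zone standard time.
The standard-time date in Mesosa Zone, 10 April 2018, is outside the daylight-saving period (26 November 2017 – 4 March 2018), so Mesosa Zone is on standard time, UTC+08:15.
00:45 UTC + 8h15m = 09:00 Mesosa Zone.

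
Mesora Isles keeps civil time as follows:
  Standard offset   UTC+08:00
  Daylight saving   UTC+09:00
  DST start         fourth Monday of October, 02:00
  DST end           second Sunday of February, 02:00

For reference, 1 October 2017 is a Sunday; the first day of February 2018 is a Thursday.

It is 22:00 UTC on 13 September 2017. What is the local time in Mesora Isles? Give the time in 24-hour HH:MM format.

1 October 2017 is a Sunday, so the first Monday is October 2 and the fourth is October 23.
1 February 2018 is a Thursday, so the first Sunday is February 4 and the second is February 11.
At the standard offset (UTC+08:00), 22:00 UTC + 8h = 06:00 Mesora Isles standard time (rolling into the next day, 14 September 2017).
The standard-time date in Mesora Isles, 14 September 2017, does not fall between 23 October 2017 and 11 February 2018, so daylight saving is not in effect and Mesora Isles is at UTC+08:00.
22:00 UTC + 8h = 06:00 local (rolling into the next day, 14 September 2017).

06:00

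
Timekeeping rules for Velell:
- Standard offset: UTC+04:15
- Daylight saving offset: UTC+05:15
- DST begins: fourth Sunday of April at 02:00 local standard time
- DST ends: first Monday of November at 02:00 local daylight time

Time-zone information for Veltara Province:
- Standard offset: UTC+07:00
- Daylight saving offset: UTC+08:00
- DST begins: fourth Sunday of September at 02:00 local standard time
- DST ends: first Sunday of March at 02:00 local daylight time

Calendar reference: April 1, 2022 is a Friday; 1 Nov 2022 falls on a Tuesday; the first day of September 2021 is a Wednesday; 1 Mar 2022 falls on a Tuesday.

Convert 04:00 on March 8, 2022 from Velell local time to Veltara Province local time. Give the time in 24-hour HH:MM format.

1 April 2022 is a Friday, so the first Sunday is April 3 and the fourth is April 24.
1 November 2022 is a Tuesday, so the first Monday is November 7.
March 8, 2022 is outside the daylight-saving period (24 April – 7 November), so Velell is on standard time, UTC+04:15.
04:00 Velell − 4h15m = 23:45 UTC (rolling into the previous day, 7 March 2022).
1 September 2021 is a Wednesday, so the first Sunday is September 5 and the fourth is September 26.
1 March 2022 is a Tuesday, so the first Sunday is March 6.
At the standard offset (UTC+07:00), 23:45 UTC + 7h = 06:45 Veltara Province standard time (rolling into the next day, 8 March 2022).
The standard-time date in Veltara Province, March 8, 2022, is outside the daylight-saving period (26 September 2021 – 6 March 2022), so Veltara Province is on standard time, UTC+07:00.
23:45 UTC + 7h = 06:45 Veltara Province (rolling into the next day, 8 March 2022).

06:45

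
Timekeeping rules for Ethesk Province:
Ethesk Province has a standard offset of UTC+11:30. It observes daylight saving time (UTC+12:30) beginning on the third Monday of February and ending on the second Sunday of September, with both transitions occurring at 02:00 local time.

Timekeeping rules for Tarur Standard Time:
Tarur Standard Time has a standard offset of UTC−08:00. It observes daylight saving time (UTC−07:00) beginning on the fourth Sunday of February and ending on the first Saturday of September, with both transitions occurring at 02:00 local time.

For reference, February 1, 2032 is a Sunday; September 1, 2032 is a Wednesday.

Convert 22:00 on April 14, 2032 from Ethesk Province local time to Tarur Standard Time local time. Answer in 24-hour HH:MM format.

1 February 2032 is a Sunday, so the first Monday is February 2 and the third is February 16.
1 September 2032 is a Wednesday, so the first Sunday is September 5 and the second is September 12.
Daylight saving runs 16 February – 12 September; April 14, 2032 is inside that window, so Ethesk Province is at UTC+12:30.
22:00 Ethesk Province − 12h30m = 09:30 UTC.
1 February 2032 is a Sunday, so the first Sunday is February 1 and the fourth is February 22.
1 September 2032 is a Wednesday, so the first Saturday is September 4.
At the standard offset (UTC−08:00), 09:30 UTC − 8h = 01:30 Tarur Standard Time standard time.
Daylight saving runs 22 February – 4 September; the standard-time date in Tarur Standard Time, April 14, 2032, is inside that window, so Tarur Standard Time is at UTC−07:00.
09:30 UTC − 7h = 02:30 Tarur Standard Time.

02:30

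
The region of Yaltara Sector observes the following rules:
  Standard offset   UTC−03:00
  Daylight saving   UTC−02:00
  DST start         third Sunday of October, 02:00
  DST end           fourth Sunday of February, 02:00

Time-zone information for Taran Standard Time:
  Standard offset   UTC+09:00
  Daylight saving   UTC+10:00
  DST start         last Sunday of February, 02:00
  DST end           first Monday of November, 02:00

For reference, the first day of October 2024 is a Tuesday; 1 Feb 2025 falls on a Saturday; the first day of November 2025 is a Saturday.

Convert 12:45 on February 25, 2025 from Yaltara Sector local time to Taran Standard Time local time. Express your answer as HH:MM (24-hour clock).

01:45

1 October 2024 is a Tuesday, so the first Sunday is October 6 and the third is October 20.
1 February 2025 is a Saturday, so the first Sunday is February 2 and the fourth is February 23.
February 25, 2025 does not fall between 20 October 2024 and 23 February 2025, so daylight saving is not in effect and Yaltara Sector is at UTC−03:00.
12:45 Yaltara Sector + 3h = 15:45 UTC.
1 February 2025 is a Saturday, so Sundays fall on 2, 9, 16, 23; the last is February 23.
1 November 2025 is a Saturday, so the first Monday is November 3.
At the standard offset (UTC+09:00), 15:45 UTC + 9h = 00:45 Taran Standard Time standard time (rolling into the next day, 26 February 2025).
The standard-time date in Taran Standard Time, February 26, 2025, falls between 23 February and 3 November, so daylight saving is in effect and Taran Standard Time is at UTC+10:00.
15:45 UTC + 10h = 01:45 Taran Standard Time (rolling into the next day, 26 February 2025).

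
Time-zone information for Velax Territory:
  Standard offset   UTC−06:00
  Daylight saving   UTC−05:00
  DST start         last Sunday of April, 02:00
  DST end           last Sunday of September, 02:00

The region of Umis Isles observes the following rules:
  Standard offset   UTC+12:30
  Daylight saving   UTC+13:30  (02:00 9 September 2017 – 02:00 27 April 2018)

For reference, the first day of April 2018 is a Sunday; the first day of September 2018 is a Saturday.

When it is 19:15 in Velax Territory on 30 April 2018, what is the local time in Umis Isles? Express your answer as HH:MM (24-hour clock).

1 April 2018 is a Sunday, so Sundays fall on 1, 8, 15, 22, 29; the last is April 29.
1 September 2018 is a Saturday, so Sundays fall on 2, 9, 16, 23, 30; the last is September 30.
30 April 2018 lies within the daylight-saving period (29 April – 30 September), so Velax Territory is on daylight time, UTC−05:00.
19:15 Velax Territory + 5h = 00:15 UTC (rolling into the next day, 1 May 2018).
At the standard offset (UTC+12:30), 00:15 UTC + 12h30m = 12:45 Umis Isles standard time.
The standard-time date in Umis Isles, 1 May 2018, does not fall between 9 September 2017 and 27 April 2018, so daylight saving is not in effect and Umis Isles is at UTC+12:30.
00:15 UTC + 12h30m = 12:45 Umis Isles.

12:45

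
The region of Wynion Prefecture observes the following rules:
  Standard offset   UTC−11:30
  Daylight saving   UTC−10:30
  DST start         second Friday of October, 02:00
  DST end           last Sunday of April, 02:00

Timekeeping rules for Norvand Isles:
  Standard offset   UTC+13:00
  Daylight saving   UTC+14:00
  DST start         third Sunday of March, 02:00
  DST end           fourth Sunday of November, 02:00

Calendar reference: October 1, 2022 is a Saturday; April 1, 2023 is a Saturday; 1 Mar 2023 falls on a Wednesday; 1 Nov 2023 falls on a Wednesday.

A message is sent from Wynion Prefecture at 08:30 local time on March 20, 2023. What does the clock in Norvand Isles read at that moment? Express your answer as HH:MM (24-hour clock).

09:00

1 October 2022 is a Saturday, so the first Friday is October 7 and the second is October 14.
1 April 2023 is a Saturday, so Sundays fall on 2, 9, 16, 23, 30; the last is April 30.
Daylight saving runs 14 October 2022 – 30 April 2023; March 20, 2023 is inside that window, so Wynion Prefecture is at UTC−10:30.
08:30 Wynion Prefecture + 10h30m = 19:00 UTC.
1 March 2023 is a Wednesday, so the first Sunday is March 5 and the third is March 19.
1 November 2023 is a Wednesday, so the first Sunday is November 5 and the fourth is November 26.
At the standard offset (UTC+13:00), 19:00 UTC + 13h = 08:00 Norvand Isles standard time (rolling into the next day, 21 March 2023).
The standard-time date in Norvand Isles, March 21, 2023, lies within the daylight-saving period (19 March – 26 November), so Norvand Isles is on daylight time, UTC+14:00.
19:00 UTC + 14h = 09:00 Norvand Isles (rolling into the next day, 21 March 2023).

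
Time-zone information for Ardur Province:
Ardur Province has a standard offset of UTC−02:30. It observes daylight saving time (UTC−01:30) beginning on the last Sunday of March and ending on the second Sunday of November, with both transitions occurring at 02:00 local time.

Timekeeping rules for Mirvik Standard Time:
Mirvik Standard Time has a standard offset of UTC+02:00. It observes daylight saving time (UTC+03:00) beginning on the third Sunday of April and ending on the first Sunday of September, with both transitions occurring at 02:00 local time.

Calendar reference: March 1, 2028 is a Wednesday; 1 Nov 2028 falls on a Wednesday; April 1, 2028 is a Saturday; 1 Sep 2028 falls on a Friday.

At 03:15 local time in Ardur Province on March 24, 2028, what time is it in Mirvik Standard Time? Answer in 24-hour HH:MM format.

1 March 2028 is a Wednesday, so Sundays fall on 5, 12, 19, 26; the last is March 26.
1 November 2028 is a Wednesday, so the first Sunday is November 5 and the second is November 12.
Daylight saving runs 26 March – 12 November; March 24, 2028 is outside that window, so Ardur Province is on standard time at UTC−02:30.
03:15 Ardur Province + 2h30m = 05:45 UTC.
1 April 2028 is a Saturday, so the first Sunday is April 2 and the third is April 16.
1 September 2028 is a Friday, so the first Sunday is September 3.
At the standard offset (UTC+02:00), 05:45 UTC + 2h = 07:45 Mirvik Standard Time standard time.
The standard-time date in Mirvik Standard Time, March 24, 2028, does not fall between 16 April and 3 September, so daylight saving is not in effect and Mirvik Standard Time is at UTC+02:00.
05:45 UTC + 2h = 07:45 Mirvik Standard Time.

07:45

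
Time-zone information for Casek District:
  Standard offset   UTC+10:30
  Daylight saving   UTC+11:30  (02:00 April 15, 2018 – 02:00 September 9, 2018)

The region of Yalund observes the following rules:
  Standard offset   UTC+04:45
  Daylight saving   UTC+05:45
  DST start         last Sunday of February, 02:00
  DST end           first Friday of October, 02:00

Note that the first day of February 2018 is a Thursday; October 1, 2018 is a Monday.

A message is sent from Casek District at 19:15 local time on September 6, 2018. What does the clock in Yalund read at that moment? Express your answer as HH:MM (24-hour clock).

13:30

Daylight saving runs 15 April – 9 September; September 6, 2018 is inside that window, so Casek District is at UTC+11:30.
19:15 Casek District − 11h30m = 07:45 UTC.
1 February 2018 is a Thursday, so Sundays fall on 4, 11, 18, 25; the last is February 25.
1 October 2018 is a Monday, so the first Friday is October 5.
At the standard offset (UTC+04:45), 07:45 UTC + 4h45m = 12:30 Yalund standard time.
The standard-time date in Yalund, September 6, 2018, falls between 25 February and 5 October, so daylight saving is in effect and Yalund is at UTC+05:45.
07:45 UTC + 5h45m = 13:30 Yalund.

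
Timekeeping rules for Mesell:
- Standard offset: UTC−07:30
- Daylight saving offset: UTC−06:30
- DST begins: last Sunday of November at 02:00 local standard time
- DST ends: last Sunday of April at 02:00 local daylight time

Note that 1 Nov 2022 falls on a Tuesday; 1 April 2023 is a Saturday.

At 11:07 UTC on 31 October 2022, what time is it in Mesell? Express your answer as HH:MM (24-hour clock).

1 November 2022 is a Tuesday, so Sundays fall on 6, 13, 20, 27; the last is November 27.
1 April 2023 is a Saturday, so Sundays fall on 2, 9, 16, 23, 30; the last is April 30.
At the standard offset (UTC−07:30), 11:07 UTC − 7h30m = 03:37 Mesell standard time.
Daylight saving runs 27 November 2022 – 30 April 2023; the standard-time date in Mesell, 31 October 2022, is outside that window, so Mesell is on standard time at UTC−07:30.
11:07 UTC − 7h30m = 03:37 local.

03:37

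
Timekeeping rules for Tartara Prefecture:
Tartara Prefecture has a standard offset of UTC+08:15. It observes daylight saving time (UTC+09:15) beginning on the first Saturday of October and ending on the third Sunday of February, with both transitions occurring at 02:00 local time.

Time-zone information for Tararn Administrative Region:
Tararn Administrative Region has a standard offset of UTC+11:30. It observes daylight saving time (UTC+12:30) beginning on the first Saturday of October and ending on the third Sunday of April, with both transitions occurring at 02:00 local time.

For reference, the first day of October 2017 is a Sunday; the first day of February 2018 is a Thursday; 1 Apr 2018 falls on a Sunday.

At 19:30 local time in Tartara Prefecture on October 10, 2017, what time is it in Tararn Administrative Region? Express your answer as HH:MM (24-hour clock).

1 October 2017 is a Sunday, so the first Saturday is October 7.
1 February 2018 is a Thursday, so the first Sunday is February 4 and the third is February 18.
Daylight saving runs 7 October 2017 – 18 February 2018; October 10, 2017 is inside that window, so Tartara Prefecture is at UTC+09:15.
19:30 Tartara Prefecture − 9h15m = 10:15 UTC.
1 October 2017 is a Sunday, so the first Saturday is October 7.
1 April 2018 is a Sunday, so the first Sunday is April 1 and the third is April 15.
At the standard offset (UTC+11:30), 10:15 UTC + 11h30m = 21:45 Tararn Administrative Region standard time.
The standard-time date in Tararn Administrative Region, October 10, 2017, falls between 7 October 2017 and 15 April 2018, so daylight saving is in effect and Tararn Administrative Region is at UTC+12:30.
10:15 UTC + 12h30m = 22:45 Tararn Administrative Region.

22:45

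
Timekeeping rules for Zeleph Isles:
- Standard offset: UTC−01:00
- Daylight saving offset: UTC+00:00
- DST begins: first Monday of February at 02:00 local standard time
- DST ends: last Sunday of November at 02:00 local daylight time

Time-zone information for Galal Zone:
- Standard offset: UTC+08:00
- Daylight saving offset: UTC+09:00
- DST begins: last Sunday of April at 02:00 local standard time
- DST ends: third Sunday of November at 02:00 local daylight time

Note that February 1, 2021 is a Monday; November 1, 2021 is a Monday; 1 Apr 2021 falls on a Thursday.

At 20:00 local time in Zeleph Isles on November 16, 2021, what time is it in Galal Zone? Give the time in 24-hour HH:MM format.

05:00

1 February 2021 is a Monday, so the first Monday is February 1.
1 November 2021 is a Monday, so Sundays fall on 7, 14, 21, 28; the last is November 28.
Daylight saving runs 1 February – 28 November; November 16, 2021 is inside that window, so Zeleph Isles is at UTC+00:00.
20:00 Zeleph Isles − 0h = 20:00 UTC.
1 April 2021 is a Thursday, so Sundays fall on 4, 11, 18, 25; the last is April 25.
1 November 2021 is a Monday, so the first Sunday is November 7 and the third is November 21.
At the standard offset (UTC+08:00), 20:00 UTC + 8h = 04:00 Galal Zone standard time (rolling into the next day, 17 November 2021).
The standard-time date in Galal Zone, November 17, 2021, falls between 25 April and 21 November, so daylight saving is in effect and Galal Zone is at UTC+09:00.
20:00 UTC + 9h = 05:00 Galal Zone (rolling into the next day, 17 November 2021).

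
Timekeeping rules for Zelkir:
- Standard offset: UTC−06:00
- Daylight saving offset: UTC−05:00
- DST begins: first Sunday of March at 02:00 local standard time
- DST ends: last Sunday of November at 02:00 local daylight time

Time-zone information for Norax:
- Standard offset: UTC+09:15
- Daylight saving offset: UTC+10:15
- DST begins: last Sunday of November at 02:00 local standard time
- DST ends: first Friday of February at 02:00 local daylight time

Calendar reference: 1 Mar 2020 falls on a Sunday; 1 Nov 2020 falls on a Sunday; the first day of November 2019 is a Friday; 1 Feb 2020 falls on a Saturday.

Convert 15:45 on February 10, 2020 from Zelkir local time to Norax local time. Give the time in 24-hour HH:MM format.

07:00

1 March 2020 is a Sunday, so the first Sunday is March 1.
1 November 2020 is a Sunday, so Sundays fall on 1, 8, 15, 22, 29; the last is November 29.
February 10, 2020 is outside the daylight-saving period (1 March – 29 November), so Zelkir is on standard time, UTC−06:00.
15:45 Zelkir + 6h = 21:45 UTC.
1 November 2019 is a Friday, so Sundays fall on 3, 10, 17, 24; the last is November 24.
1 February 2020 is a Saturday, so the first Friday is February 7.
At the standard offset (UTC+09:15), 21:45 UTC + 9h15m = 07:00 Norax standard time (rolling into the next day, 11 February 2020).
Daylight saving runs 24 November 2019 – 7 February 2020; the standard-time date in Norax, February 11, 2020, is outside that window, so Norax is on standard time at UTC+09:15.
21:45 UTC + 9h15m = 07:00 Norax (rolling into the next day, 11 February 2020).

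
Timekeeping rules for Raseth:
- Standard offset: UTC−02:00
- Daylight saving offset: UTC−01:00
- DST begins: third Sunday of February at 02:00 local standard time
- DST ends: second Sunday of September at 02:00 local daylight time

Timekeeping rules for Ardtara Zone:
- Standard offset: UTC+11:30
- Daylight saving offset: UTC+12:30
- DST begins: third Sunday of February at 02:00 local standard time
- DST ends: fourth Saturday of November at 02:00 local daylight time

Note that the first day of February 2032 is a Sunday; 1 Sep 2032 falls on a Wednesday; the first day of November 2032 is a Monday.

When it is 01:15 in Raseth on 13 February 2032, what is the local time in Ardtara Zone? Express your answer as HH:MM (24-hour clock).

1 February 2032 is a Sunday, so the first Sunday is February 1 and the third is February 15.
1 September 2032 is a Wednesday, so the first Sunday is September 5 and the second is September 12.
13 February 2032 does not fall between 15 February and 12 September, so daylight saving is not in effect and Raseth is at UTC−02:00.
01:15 Raseth + 2h = 03:15 UTC.
1 February 2032 is a Sunday, so the first Sunday is February 1 and the third is February 15.
1 November 2032 is a Monday, so the first Saturday is November 6 and the fourth is November 27.
At the standard offset (UTC+11:30), 03:15 UTC + 11h30m = 14:45 Ardtara Zone standard time.
The standard-time date in Ardtara Zone, 13 February 2032, is outside the daylight-saving period (15 February – 27 November), so Ardtara Zone is on standard time, UTC+11:30.
03:15 UTC + 11h30m = 14:45 Ardtara Zone.

14:45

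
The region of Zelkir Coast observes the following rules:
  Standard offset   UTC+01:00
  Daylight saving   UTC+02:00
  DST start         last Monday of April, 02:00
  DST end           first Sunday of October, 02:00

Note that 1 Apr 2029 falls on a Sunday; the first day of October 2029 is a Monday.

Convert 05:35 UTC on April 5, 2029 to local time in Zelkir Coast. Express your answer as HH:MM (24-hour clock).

06:35

1 April 2029 is a Sunday, so Mondays fall on 2, 9, 16, 23, 30; the last is April 30.
1 October 2029 is a Monday, so the first Sunday is October 7.
At the standard offset (UTC+01:00), 05:35 UTC + 1h = 06:35 Zelkir Coast standard time.
Daylight saving runs 30 April – 7 October; the standard-time date in Zelkir Coast, April 5, 2029, is outside that window, so Zelkir Coast is on standard time at UTC+01:00.
05:35 UTC + 1h = 06:35 local.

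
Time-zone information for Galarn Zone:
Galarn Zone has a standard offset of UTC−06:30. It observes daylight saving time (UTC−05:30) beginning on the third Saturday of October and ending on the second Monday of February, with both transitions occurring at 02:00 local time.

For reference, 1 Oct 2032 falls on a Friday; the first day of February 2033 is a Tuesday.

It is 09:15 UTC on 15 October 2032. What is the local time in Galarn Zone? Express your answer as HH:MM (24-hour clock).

1 October 2032 is a Friday, so the first Saturday is October 2 and the third is October 16.
1 February 2033 is a Tuesday, so the first Monday is February 7 and the second is February 14.
At the standard offset (UTC−06:30), 09:15 UTC − 6h30m = 02:45 Galarn Zone standard time.
The standard-time date in Galarn Zone, 15 October 2032, does not fall between 16 October 2032 and 14 February 2033, so daylight saving is not in effect and Galarn Zone is at UTC−06:30.
09:15 UTC − 6h30m = 02:45 local.

02:45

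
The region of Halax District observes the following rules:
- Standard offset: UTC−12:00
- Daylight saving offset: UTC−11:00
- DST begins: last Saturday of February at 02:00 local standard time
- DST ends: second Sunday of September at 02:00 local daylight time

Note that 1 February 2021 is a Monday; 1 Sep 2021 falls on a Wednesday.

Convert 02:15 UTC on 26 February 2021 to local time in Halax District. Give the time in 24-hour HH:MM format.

1 February 2021 is a Monday, so Saturdays fall on 6, 13, 20, 27; the last is February 27.
1 September 2021 is a Wednesday, so the first Sunday is September 5 and the second is September 12.
At the standard offset (UTC−12:00), 02:15 UTC − 12h = 14:15 Halax District standard time (rolling into the previous day, 25 February 2021).
Daylight saving runs 27 February – 12 September; the standard-time date in Halax District, 25 February 2021, is outside that window, so Halax District is on standard time at UTC−12:00.
02:15 UTC − 12h = 14:15 local (rolling into the previous day, 25 February 2021).

14:15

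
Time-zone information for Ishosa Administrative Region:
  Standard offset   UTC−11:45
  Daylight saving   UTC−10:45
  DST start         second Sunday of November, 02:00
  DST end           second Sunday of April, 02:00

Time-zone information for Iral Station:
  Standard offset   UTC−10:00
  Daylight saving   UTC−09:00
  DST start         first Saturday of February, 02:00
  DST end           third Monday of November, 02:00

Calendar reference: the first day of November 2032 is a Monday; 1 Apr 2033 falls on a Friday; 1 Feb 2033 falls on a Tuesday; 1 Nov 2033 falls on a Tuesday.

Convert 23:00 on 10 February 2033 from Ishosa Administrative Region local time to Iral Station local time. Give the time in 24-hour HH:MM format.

1 November 2032 is a Monday, so the first Sunday is November 7 and the second is November 14.
1 April 2033 is a Friday, so the first Sunday is April 3 and the second is April 10.
10 February 2033 falls between 14 November 2032 and 10 April 2033, so daylight saving is in effect and Ishosa Administrative Region is at UTC−10:45.
23:00 Ishosa Administrative Region + 10h45m = 09:45 UTC (rolling into the next day, 11 February 2033).
1 February 2033 is a Tuesday, so the first Saturday is February 5.
1 November 2033 is a Tuesday, so the first Monday is November 7 and the third is November 21.
At the standard offset (UTC−10:00), 09:45 UTC − 10h = 23:45 Iral Station standard time (rolling into the previous day, 10 February 2033).
The standard-time date in Iral Station, 10 February 2033, falls between 5 February and 21 November, so daylight saving is in effect and Iral Station is at UTC−09:00.
09:45 UTC − 9h = 00:45 Iral Station.

00:45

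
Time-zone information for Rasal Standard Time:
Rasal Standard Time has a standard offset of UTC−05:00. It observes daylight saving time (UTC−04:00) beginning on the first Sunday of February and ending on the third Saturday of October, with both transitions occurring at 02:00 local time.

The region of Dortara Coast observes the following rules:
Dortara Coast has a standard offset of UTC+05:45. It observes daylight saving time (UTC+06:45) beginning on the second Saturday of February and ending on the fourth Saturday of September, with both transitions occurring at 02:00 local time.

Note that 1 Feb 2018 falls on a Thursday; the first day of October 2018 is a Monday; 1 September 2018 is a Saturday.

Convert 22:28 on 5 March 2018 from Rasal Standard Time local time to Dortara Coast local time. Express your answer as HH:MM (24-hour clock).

1 February 2018 is a Thursday, so the first Sunday is February 4.
1 October 2018 is a Monday, so the first Saturday is October 6 and the third is October 20.
5 March 2018 falls between 4 February and 20 October, so daylight saving is in effect and Rasal Standard Time is at UTC−04:00.
22:28 Rasal Standard Time + 4h = 02:28 UTC (rolling into the next day, 6 March 2018).
1 February 2018 is a Thursday, so the first Saturday is February 3 and the second is February 10.
1 September 2018 is a Saturday, so the first Saturday is September 1 and the fourth is September 22.
At the standard offset (UTC+05:45), 02:28 UTC + 5h45m = 08:13 Dortara Coast standard time.
Daylight saving runs 10 February – 22 September; the standard-time date in Dortara Coast, 6 March 2018, is inside that window, so Dortara Coast is at UTC+06:45.
02:28 UTC + 6h45m = 09:13 Dortara Coast.

09:13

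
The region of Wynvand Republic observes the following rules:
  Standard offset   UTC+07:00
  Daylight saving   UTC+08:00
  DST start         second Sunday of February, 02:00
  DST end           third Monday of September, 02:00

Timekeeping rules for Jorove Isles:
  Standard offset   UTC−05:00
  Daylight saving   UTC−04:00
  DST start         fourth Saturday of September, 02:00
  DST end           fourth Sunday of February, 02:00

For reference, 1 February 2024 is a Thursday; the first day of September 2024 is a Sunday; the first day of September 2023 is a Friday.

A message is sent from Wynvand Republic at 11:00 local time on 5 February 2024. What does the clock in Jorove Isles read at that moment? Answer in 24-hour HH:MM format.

1 February 2024 is a Thursday, so the first Sunday is February 4 and the second is February 11.
1 September 2024 is a Sunday, so the first Monday is September 2 and the third is September 16.
5 February 2024 does not fall between 11 February and 16 September, so daylight saving is not in effect and Wynvand Republic is at UTC+07:00.
11:00 Wynvand Republic − 7h = 04:00 UTC.
1 September 2023 is a Friday, so the first Saturday is September 2 and the fourth is September 23.
1 February 2024 is a Thursday, so the first Sunday is February 4 and the fourth is February 25.
At the standard offset (UTC−05:00), 04:00 UTC − 5h = 23:00 Jorove Isles standard time (rolling into the previous day, 4 February 2024).
The standard-time date in Jorove Isles, 4 February 2024, falls between 23 September 2023 and 25 February 2024, so daylight saving is in effect and Jorove Isles is at UTC−04:00.
04:00 UTC − 4h = 00:00 Jorove Isles.

00:00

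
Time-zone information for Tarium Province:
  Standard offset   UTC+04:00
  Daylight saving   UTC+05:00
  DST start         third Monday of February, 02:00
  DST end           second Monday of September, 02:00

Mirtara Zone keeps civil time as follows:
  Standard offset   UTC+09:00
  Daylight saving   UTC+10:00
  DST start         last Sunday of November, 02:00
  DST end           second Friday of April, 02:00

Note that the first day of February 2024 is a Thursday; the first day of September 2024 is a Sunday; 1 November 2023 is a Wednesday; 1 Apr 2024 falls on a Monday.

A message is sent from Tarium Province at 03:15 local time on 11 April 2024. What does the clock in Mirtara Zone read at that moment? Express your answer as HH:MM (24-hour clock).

1 February 2024 is a Thursday, so the first Monday is February 5 and the third is February 19.
1 September 2024 is a Sunday, so the first Monday is September 2 and the second is September 9.
11 April 2024 lies within the daylight-saving period (19 February – 9 September), so Tarium Province is on daylight time, UTC+05:00.
03:15 Tarium Province − 5h = 22:15 UTC (rolling into the previous day, 10 April 2024).
1 November 2023 is a Wednesday, so Sundays fall on 5, 12, 19, 26; the last is November 26.
1 April 2024 is a Monday, so the first Friday is April 5 and the second is April 12.
At the standard offset (UTC+09:00), 22:15 UTC + 9h = 07:15 Mirtara Zone standard time (rolling into the next day, 11 April 2024).
The standard-time date in Mirtara Zone, 11 April 2024, lies within the daylight-saving period (26 November 2023 – 12 April 2024), so Mirtara Zone is on daylight time, UTC+10:00.
22:15 UTC + 10h = 08:15 Mirtara Zone (rolling into the next day, 11 April 2024).

08:15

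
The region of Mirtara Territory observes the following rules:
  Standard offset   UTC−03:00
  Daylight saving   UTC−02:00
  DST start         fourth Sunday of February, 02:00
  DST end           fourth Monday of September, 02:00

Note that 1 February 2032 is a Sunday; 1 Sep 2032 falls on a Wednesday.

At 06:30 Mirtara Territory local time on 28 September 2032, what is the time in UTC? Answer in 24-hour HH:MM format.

1 February 2032 is a Sunday, so the first Sunday is February 1 and the fourth is February 22.
1 September 2032 is a Wednesday, so the first Monday is September 6 and the fourth is September 27.
28 September 2032 is outside the daylight-saving period (22 February – 27 September), so Mirtara Territory is on standard time, UTC−03:00.
06:30 local + 3h = 09:30 UTC.

09:30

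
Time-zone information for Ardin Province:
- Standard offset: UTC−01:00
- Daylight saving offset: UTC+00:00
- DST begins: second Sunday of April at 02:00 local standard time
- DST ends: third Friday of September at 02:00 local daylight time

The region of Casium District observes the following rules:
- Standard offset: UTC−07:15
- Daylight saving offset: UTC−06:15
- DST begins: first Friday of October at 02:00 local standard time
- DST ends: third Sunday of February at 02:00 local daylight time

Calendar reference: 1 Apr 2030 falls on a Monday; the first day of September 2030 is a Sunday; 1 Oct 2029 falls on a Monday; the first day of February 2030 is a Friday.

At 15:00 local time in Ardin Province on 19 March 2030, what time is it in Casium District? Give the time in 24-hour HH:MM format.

1 April 2030 is a Monday, so the first Sunday is April 7 and the second is April 14.
1 September 2030 is a Sunday, so the first Friday is September 6 and the third is September 20.
19 March 2030 does not fall between 14 April and 20 September, so daylight saving is not in effect and Ardin Province is at UTC−01:00.
15:00 Ardin Province + 1h = 16:00 UTC.
1 October 2029 is a Monday, so the first Friday is October 5.
1 February 2030 is a Friday, so the first Sunday is February 3 and the third is February 17.
At the standard offset (UTC−07:15), 16:00 UTC − 7h15m = 08:45 Casium District standard time.
The standard-time date in Casium District, 19 March 2030, does not fall between 5 October 2029 and 17 February 2030, so daylight saving is not in effect and Casium District is at UTC−07:15.
16:00 UTC − 7h15m = 08:45 Casium District.

08:45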